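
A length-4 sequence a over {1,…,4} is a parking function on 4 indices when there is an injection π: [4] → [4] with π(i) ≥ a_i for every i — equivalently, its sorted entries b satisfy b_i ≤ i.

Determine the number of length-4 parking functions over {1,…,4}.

|PF| = 1·5^3 = 1·125 = 125
Example (2,2,1,3) → sorted (1,2,2,3): b_i ≤ i ∀i, a PF.

125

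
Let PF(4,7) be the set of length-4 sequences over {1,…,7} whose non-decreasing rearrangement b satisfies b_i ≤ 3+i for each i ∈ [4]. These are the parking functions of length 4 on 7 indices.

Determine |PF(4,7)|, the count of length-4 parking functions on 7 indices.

2048

|PF| = 4·8^3 = 4·512 = 2048
Example (1,4,6,2) → sorted (1,2,4,6): b_i ≤ 3+i ∀i, a PF.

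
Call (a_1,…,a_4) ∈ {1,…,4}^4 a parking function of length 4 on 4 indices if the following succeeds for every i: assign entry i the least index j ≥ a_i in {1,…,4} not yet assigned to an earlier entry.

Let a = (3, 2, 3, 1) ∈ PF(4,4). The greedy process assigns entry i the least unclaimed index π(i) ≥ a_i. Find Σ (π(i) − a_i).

1

Σπ = 10 ({1..4} each once); Σa = 3+2+3+1 = 9; disp = 10−9 = 1.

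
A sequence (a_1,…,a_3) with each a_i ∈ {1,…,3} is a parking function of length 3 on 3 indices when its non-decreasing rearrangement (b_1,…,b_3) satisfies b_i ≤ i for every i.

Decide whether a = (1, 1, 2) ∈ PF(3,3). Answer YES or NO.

YES

Order a: b = (1, 1, 2).
  b_1=1 ≤ 1
  b_2=1 ≤ 2
  b_3=2 ≤ 3
All bounds hold ⇒ YES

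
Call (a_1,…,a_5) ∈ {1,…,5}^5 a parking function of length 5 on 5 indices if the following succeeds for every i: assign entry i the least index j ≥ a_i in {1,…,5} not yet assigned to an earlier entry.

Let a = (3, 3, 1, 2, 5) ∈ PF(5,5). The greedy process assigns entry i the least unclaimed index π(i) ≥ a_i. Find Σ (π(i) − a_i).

1

Σπ = 5·6/2 = 15 (π permutes [5]); Σa = 3+3+1+2+5 = 14; disp = 15−14 = 1.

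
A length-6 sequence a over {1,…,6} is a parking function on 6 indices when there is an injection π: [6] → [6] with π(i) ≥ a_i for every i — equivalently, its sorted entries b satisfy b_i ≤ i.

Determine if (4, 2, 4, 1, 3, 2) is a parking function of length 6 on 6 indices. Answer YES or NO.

Order a: b = (1, 2, 2, 3, 4, 4).
  b_1=1 ≤ 1
  b_2=2 ≤ 2
  b_3=2 ≤ 3
  b_4=3 ≤ 4
  b_5=4 ≤ 5
  b_6=4 ≤ 6
All bounds hold ⇒ YES

YES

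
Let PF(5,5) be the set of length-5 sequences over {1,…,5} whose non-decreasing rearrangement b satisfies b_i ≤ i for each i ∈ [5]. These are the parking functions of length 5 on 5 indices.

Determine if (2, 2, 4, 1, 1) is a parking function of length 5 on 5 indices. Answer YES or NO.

YES

Rearranged: b = (1, 1, 2, 2, 4).
  b_1=1 ≤ 1
  b_2=1 ≤ 2
  b_3=2 ≤ 3
  b_4=2 ≤ 4
  b_5=4 ≤ 5
All bounds hold ⇒ YES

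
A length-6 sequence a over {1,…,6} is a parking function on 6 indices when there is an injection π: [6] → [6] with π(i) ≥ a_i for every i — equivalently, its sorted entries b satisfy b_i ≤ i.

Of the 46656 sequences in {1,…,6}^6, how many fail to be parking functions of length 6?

#PF = 1·7^5 = 1×16807 = 16807
One tuple (6,3,3,3,6,1) → sorted (1,3,3,3,6,6): b_2=3>2, not a PF.
6^6 − 16807 = 46656 − 16807 = 29849

29849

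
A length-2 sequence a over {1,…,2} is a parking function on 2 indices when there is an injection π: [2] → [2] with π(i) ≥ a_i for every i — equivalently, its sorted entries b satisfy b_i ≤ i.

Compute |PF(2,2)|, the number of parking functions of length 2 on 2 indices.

Count = (2+1−2)·(2+1)^{2−1} = 1·3 = 3 (Konheim–Weiss)
Check (2,1) → sorted (1,2): b_i ≤ i ∀i, a PF.

3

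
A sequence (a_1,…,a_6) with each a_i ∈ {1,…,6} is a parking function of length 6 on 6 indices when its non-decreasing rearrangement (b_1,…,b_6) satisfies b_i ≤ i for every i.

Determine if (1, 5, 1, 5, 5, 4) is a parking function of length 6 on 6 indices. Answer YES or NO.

Order a: b = (1, 1, 4, 5, 5, 5).
  b_1=1 ≤ 1
  b_2=1 ≤ 2
  b_3=4 > 3
  fails at i=3 ⇒ NO

NO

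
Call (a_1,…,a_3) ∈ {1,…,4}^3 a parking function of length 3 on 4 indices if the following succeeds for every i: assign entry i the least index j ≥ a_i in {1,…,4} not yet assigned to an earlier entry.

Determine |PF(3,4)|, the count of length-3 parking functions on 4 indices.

|PF(3,4)| = 2·5^2 = 2·25 = 50 [KW]
Example (4,1,2) → sorted (1,2,4): b_i ≤ 1+i ∀i, a PF.

50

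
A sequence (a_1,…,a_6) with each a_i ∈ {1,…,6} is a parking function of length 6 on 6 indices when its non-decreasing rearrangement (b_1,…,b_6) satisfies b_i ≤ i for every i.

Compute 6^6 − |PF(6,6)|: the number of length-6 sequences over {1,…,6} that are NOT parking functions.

Count = (7−6)·7^(6−1) = 1 · 16807 = 16807
Check (5,3,6,5,4,4) → sorted (3,4,4,5,5,6): b_1=3>1, not a PF.
So 46656 − 16807 = 29849 fail.

29849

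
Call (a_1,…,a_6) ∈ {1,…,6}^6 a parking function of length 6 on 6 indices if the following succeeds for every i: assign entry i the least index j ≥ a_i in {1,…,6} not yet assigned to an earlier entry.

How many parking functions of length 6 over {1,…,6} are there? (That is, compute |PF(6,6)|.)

16807

|PF(6,6)| = (7−6)·7^(6−1) = 1×16807 = 16807
E.g. (2,5,3,1,2,6) → sorted (1,2,2,3,5,6): b_i ≤ i ∀i, a PF.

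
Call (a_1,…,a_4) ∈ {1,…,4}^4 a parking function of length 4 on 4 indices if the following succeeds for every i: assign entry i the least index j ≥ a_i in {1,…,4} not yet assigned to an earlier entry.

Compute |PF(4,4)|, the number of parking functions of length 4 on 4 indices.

125

|PF(4,4)| = (5−4)·5^(4−1) = 1·125 = 125
Check (1,2,1,2) → sorted (1,1,2,2): b_i ≤ i ∀i, a PF.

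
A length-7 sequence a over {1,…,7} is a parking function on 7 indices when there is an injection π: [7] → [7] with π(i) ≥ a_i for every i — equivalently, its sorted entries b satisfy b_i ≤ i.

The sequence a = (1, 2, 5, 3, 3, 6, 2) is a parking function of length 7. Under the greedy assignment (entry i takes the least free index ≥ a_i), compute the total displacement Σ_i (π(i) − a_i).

Σπ = 7·8/2 = 28 (π permutes [7]); Σa = 1+2+5+3+3+6+2 = 22; disp = 28−22 = 6.

6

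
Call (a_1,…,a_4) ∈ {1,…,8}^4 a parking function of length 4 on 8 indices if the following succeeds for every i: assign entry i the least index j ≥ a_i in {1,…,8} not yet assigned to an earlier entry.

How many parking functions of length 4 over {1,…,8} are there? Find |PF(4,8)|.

3645

|PF(4,8)| = (9−4)·9^(4−1) = 5 · 729 = 3645
One tuple (4,5,2,3) → sorted (2,3,4,5): b_i ≤ 4+i ∀i, a PF.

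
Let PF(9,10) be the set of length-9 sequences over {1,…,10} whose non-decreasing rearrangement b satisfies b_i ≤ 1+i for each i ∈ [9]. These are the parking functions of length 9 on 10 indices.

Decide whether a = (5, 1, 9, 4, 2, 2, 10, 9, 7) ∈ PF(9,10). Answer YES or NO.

NO

Order a: b = (1, 2, 2, 4, 5, 7, 9, 9, 10).
  b_1=1 ≤ 2
  b_2=2 ≤ 3
  b_3=2 ≤ 4
  b_4=4 ≤ 5
  b_5=5 ≤ 6
  b_6=7 ≤ 7
  b_7=9 > 8
  fails at i=7 ⇒ NO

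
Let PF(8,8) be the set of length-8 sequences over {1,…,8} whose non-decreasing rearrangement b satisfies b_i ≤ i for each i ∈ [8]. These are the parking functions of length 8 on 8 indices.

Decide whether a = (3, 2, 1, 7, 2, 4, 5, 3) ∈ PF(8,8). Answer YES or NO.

YES

Rearranged: b = (1, 2, 2, 3, 3, 4, 5, 7).
  b_1=1 ≤ 1
  b_2=2 ≤ 2
  b_3=2 ≤ 3
  b_4=3 ≤ 4
  b_5=3 ≤ 5
  b_6=4 ≤ 6
  b_7=5 ≤ 7
  b_8=7 ≤ 8
All bounds hold ⇒ YES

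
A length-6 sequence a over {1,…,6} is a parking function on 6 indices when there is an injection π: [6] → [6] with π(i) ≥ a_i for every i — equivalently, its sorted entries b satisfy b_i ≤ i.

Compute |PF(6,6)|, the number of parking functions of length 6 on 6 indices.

Count = (7−6)·7^(6−1) = 1·16807 = 16807 [KW]
E.g. (1,3,3,4,2,5) → sorted (1,2,3,3,4,5): b_i ≤ i ∀i, a PF.

16807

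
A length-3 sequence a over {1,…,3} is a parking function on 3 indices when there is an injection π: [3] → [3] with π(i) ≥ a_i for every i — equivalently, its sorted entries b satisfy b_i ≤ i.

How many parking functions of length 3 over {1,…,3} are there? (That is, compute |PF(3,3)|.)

16

Count = (3−3+1)·(3+1)^(3−1) = 1·16 = 16 (Pollak)
Check (2,1,2) → sorted (1,2,2): b_i ≤ i ∀i, a PF.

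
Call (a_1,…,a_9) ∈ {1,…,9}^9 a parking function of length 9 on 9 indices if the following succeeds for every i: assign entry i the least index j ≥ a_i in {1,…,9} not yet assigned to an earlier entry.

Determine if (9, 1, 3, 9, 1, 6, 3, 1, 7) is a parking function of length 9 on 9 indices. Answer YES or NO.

Order a: b = (1, 1, 1, 3, 3, 6, 7, 9, 9).
  b_1=1 ≤ 1
  b_2=1 ≤ 2
  b_3=1 ≤ 3
  b_4=3 ≤ 4
  b_5=3 ≤ 5
  b_6=6 ≤ 6
  b_7=7 ≤ 7
  b_8=9 > 8
  fails at i=8 ⇒ NO

NO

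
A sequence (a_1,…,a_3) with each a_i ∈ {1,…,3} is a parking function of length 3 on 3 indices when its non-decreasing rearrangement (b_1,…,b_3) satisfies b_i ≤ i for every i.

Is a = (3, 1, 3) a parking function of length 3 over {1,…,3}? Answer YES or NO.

Order a: b = (1, 3, 3).
  b_1=1 ≤ 1
  b_2=3 > 2
  fails at i=2 ⇒ NO

NO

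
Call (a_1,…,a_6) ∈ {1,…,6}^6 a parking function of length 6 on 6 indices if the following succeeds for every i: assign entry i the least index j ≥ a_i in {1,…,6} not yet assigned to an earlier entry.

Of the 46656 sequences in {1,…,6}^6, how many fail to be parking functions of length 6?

|PF(6,6)| = (6+1−6)·(6+1)^{6−1} = 1·16807 = 16807 (Pollak)
E.g. (6,5,4,6,3,6) → sorted (3,4,5,6,6,6): b_1=3>1, not a PF.
Total 46656; non-PF = 46656−16807 = 29849

29849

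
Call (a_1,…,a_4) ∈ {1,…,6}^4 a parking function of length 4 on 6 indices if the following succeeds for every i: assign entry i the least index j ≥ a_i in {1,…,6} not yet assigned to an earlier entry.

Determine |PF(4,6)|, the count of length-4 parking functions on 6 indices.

|PF| = 3·7^3 = 3·343 = 1029 (Pollak)
One tuple (4,3,5,2) → sorted (2,3,4,5): b_i ≤ 2+i ∀i, a PF.

1029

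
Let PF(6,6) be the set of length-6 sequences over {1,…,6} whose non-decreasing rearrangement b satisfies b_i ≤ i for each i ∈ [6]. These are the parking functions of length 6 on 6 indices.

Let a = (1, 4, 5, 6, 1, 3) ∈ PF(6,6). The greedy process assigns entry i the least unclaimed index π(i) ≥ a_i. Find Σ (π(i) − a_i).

1

Σπ = 21 ({1..6} each once); Σa = 1+4+5+6+1+3 = 20; disp = 21−20 = 1.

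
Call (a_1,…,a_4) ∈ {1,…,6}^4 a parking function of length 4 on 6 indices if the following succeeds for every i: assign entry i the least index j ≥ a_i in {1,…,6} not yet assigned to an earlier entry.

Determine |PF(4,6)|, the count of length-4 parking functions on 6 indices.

1029

#PF = (7−4)·7^(4−1) = 3×343 = 1029
E.g. (2,1,3,3) → sorted (1,2,3,3): b_i ≤ 2+i ∀i, a PF.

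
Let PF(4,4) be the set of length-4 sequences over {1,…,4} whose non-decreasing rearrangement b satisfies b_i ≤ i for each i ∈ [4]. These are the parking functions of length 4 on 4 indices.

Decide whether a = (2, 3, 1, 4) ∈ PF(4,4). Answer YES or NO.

YES

Rearranged: b = (1, 2, 3, 4).
  b_1=1 ≤ 1
  b_2=2 ≤ 2
  b_3=3 ≤ 3
  b_4=4 ≤ 4
All bounds hold ⇒ YES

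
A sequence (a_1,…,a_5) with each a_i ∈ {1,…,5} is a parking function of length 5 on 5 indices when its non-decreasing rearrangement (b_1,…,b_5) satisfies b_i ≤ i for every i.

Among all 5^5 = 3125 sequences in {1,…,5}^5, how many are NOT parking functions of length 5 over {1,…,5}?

1829

#PF = (6−5)·6^(5−1) = 1×1296 = 1296 (Konheim–Weiss)
Check (4,5,5,1,2) → sorted (1,2,4,5,5): b_3=4>3, not a PF.
5^5 − 1296 = 3125 − 1296 = 1829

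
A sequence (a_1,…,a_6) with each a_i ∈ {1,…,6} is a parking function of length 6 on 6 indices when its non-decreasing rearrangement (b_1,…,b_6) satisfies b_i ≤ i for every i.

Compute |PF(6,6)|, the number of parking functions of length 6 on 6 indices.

Count = (6−6+1)·(6+1)^(6−1) = 1×16807 = 16807 (Pollak)
One tuple (6,1,3,1,4,4) → sorted (1,1,3,4,4,6): b_i ≤ i ∀i, a PF.

16807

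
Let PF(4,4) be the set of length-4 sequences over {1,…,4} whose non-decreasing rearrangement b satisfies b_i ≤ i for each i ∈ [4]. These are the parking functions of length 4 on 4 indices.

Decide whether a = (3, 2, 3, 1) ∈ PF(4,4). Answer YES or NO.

YES

Sorted: b = (1, 2, 3, 3).
  b_1=1 ≤ 1
  b_2=2 ≤ 2
  b_3=3 ≤ 3
  b_4=3 ≤ 4
All bounds hold ⇒ YES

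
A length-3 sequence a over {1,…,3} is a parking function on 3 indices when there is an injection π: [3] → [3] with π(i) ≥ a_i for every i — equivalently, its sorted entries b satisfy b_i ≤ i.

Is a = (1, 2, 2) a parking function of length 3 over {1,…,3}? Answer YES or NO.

Rearranged: b = (1, 2, 2).
  b_1=1 ≤ 1
  b_2=2 ≤ 2
  b_3=2 ≤ 3
All bounds hold ⇒ YES

YES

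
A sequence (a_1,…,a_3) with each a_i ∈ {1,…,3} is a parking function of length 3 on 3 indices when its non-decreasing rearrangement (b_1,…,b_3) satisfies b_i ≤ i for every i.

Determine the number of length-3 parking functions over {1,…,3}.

16

Count = (4−3)·4^(3−1) = 1·16 = 16 [KW]
Example (1,2,3) → sorted (1,2,3): b_i ≤ i ∀i, a PF.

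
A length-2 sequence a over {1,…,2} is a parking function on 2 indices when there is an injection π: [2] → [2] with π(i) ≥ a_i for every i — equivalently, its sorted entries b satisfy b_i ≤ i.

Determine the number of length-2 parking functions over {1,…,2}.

#PF = (3−2)·3^(2−1) = 1 · 3 = 3 (Konheim–Weiss)
One tuple (1,2) → sorted (1,2): b_i ≤ i ∀i, a PF.

3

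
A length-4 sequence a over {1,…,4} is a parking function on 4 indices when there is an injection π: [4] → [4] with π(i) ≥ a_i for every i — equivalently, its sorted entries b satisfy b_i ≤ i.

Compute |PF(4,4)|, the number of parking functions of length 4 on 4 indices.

#PF = (4−4+1)·(4+1)^(4−1) = 1·125 = 125 (Pollak)
Example (2,1,2,2) → sorted (1,2,2,2): b_i ≤ i ∀i, a PF.

125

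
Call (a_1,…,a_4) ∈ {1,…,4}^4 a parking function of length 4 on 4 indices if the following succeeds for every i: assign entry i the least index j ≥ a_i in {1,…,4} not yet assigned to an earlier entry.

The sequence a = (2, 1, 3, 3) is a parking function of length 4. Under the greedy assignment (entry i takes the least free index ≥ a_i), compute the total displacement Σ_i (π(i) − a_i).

Σπ = 10 ({1..4} each once); Σa = 2+1+3+3 = 9; disp = 10−9 = 1.

1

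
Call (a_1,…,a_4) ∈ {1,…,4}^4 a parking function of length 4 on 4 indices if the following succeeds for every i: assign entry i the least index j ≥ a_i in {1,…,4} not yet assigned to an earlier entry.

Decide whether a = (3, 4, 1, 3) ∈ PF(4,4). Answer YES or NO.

Sorted: b = (1, 3, 3, 4).
  b_1=1 ≤ 1
  b_2=3 > 2
  fails at i=2 ⇒ NO

NO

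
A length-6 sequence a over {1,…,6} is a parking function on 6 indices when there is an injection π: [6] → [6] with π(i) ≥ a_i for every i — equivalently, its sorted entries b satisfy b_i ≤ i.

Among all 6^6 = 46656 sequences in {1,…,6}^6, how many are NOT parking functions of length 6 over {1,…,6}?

|PF| = (6+1−6)·(6+1)^{6−1} = 1·16807 = 16807 (Pollak)
One tuple (5,5,6,6,1,5) → sorted (1,5,5,5,6,6): b_2=5>2, not a PF.
6^6 − 16807 = 46656 − 16807 = 29849

29849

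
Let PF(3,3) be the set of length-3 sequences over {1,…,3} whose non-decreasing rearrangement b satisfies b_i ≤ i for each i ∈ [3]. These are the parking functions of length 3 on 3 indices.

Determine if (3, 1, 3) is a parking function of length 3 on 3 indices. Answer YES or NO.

Rearranged: b = (1, 3, 3).
  b_1=1 ≤ 1
  b_2=3 > 2
  fails at i=2 ⇒ NO

NO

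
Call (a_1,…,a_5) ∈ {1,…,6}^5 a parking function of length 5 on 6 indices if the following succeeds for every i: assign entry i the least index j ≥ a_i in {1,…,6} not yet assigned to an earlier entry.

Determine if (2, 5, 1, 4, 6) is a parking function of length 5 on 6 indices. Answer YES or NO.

Sorted: b = (1, 2, 4, 5, 6).
  b_1=1 ≤ 2
  b_2=2 ≤ 3
  b_3=4 ≤ 4
  b_4=5 ≤ 5
  b_5=6 ≤ 6
All bounds hold ⇒ YES

YES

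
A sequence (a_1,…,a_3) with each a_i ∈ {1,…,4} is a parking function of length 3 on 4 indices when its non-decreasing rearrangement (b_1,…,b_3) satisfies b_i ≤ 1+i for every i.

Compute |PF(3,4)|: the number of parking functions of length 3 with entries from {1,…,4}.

Count = 2·5^2 = 2·25 = 50 (Pollak)
Example (3,1,3) → sorted (1,3,3): b_i ≤ 1+i ∀i, a PF.

50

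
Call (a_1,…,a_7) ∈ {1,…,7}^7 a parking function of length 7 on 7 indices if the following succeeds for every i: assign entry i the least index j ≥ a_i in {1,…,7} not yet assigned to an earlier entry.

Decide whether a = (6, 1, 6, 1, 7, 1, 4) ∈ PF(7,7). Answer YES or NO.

Order a: b = (1, 1, 1, 4, 6, 6, 7).
  b_1=1 ≤ 1
  b_2=1 ≤ 2
  b_3=1 ≤ 3
  b_4=4 ≤ 4
  b_5=6 > 5
  fails at i=5 ⇒ NO

NO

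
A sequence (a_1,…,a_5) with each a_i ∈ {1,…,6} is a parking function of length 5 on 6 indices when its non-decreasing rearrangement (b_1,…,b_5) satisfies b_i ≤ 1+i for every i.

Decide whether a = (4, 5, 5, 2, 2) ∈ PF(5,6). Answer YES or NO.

Sorted: b = (2, 2, 4, 5, 5).
  b_1=2 ≤ 2
  b_2=2 ≤ 3
  b_3=4 ≤ 4
  b_4=5 ≤ 5
  b_5=5 ≤ 6
All bounds hold ⇒ YES

YES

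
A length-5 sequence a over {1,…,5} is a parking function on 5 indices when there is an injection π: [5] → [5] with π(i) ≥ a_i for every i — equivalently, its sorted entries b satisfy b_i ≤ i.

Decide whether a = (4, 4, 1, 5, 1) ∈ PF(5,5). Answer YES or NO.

NO

Rearranged: b = (1, 1, 4, 4, 5).
  b_1=1 ≤ 1
  b_2=1 ≤ 2
  b_3=4 > 3
  fails at i=3 ⇒ NO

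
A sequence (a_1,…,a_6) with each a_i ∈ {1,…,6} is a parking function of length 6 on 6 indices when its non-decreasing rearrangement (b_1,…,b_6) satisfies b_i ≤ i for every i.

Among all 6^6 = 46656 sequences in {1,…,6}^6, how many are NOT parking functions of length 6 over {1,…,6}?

|PF| = (6−6+1)·(6+1)^(6−1) = 1×16807 = 16807
Example (5,5,4,3,3,3) → sorted (3,3,3,4,5,5): b_1=3>1, not a PF.
Total 46656; non-PF = 46656−16807 = 29849

29849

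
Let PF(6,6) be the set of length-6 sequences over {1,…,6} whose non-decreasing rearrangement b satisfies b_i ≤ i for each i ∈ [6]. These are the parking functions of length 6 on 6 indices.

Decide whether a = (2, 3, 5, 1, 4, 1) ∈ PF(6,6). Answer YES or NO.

YES

Sorted: b = (1, 1, 2, 3, 4, 5).
  b_1=1 ≤ 1
  b_2=1 ≤ 2
  b_3=2 ≤ 3
  b_4=3 ≤ 4
  b_5=4 ≤ 5
  b_6=5 ≤ 6
All bounds hold ⇒ YES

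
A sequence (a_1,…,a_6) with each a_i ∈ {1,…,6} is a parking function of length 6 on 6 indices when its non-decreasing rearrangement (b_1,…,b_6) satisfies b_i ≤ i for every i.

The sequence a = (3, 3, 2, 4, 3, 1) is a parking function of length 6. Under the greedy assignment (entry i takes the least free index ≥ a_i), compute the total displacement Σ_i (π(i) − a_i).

Σπ = 21 ({1..6} each once); Σa = 3+3+2+4+3+1 = 16; disp = 21−16 = 5.

5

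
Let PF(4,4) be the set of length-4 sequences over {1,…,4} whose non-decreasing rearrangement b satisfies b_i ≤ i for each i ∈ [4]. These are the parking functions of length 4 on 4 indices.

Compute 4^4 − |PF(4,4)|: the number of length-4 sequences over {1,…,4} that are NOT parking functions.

|PF| = (4+1−4)·(4+1)^{4−1} = 1 · 125 = 125 (Konheim–Weiss)
Check (4,3,4,3) → sorted (3,3,4,4): b_1=3>1, not a PF.
4^4 − 125 = 256 − 125 = 131

131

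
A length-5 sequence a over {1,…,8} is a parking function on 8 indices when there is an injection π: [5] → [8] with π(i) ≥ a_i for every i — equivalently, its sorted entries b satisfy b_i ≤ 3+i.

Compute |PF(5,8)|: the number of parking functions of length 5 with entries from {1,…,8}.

26244

#PF = 4·9^4 = 4×6561 = 26244
One tuple (5,2,8,6,4) → sorted (2,4,5,6,8): b_i ≤ 3+i ∀i, a PF.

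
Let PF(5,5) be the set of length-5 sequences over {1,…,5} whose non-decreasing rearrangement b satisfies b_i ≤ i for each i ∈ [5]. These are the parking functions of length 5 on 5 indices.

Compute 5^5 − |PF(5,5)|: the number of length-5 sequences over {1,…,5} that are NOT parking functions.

|PF(5,5)| = (5+1−5)·(5+1)^{5−1} = 1 · 1296 = 1296 (Konheim–Weiss)
Example (3,2,2,4,5) → sorted (2,2,3,4,5): b_1=2>1, not a PF.
So 3125 − 1296 = 1829 fail.

1829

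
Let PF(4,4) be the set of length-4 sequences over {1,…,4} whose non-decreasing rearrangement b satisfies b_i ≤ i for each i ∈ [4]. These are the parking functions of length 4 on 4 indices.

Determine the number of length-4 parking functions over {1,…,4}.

125

|PF(4,4)| = (4−4+1)·(4+1)^(4−1) = 1×125 = 125
Example (2,1,3,2) → sorted (1,2,2,3): b_i ≤ i ∀i, a PF.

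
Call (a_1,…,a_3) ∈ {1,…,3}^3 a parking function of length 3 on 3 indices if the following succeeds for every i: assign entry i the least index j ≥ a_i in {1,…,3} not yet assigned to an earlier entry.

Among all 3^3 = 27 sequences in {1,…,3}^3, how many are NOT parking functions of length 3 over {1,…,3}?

|PF| = (3+1−3)·(3+1)^{3−1} = 1 · 16 = 16 (Pollak)
One tuple (2,3,2) → sorted (2,2,3): b_1=2>1, not a PF.
So 27 − 16 = 11 fail.

11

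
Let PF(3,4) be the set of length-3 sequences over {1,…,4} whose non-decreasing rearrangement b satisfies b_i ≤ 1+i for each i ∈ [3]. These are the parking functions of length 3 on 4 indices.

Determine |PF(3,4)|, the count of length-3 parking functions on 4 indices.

50

Count = (4−3+1)·(4+1)^(3−1) = 2×25 = 50 (Konheim–Weiss)
One tuple (2,2,1) → sorted (1,2,2): b_i ≤ 1+i ∀i, a PF.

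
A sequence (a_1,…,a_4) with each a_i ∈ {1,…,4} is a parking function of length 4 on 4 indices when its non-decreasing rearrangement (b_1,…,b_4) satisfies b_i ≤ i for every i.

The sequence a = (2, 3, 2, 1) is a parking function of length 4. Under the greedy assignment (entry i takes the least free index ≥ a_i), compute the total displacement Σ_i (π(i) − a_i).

Σπ(i) = 1+…+4 = 10; Σa = 2+3+2+1 = 8; disp = 10−8 = 2.

2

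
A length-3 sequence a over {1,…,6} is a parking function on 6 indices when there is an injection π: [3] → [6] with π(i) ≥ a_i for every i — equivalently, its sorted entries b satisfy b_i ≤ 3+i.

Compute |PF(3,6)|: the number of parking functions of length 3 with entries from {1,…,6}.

#PF = (6−3+1)·(6+1)^(3−1) = 4 · 49 = 196 (Pollak)
E.g. (3,3,1) → sorted (1,3,3): b_i ≤ 3+i ∀i, a PF.

196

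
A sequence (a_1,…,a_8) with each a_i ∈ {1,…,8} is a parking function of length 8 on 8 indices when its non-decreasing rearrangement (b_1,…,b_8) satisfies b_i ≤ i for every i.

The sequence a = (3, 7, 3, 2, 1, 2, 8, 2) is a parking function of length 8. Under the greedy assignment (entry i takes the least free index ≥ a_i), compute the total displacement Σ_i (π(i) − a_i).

8

Σπ = 8·9/2 = 36 (π permutes [8]); Σa = 3+7+3+2+1+2+8+2 = 28; disp = 36−28 = 8.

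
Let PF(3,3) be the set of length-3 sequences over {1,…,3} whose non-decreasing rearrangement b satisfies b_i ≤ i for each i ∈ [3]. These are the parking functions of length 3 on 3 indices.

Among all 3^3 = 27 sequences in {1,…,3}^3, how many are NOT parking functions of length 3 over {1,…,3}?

Count = (4−3)·4^(3−1) = 1×16 = 16 (Pollak)
Check (1,3,3) → sorted (1,3,3): b_2=3>2, not a PF.
Total 27; non-PF = 27−16 = 11

11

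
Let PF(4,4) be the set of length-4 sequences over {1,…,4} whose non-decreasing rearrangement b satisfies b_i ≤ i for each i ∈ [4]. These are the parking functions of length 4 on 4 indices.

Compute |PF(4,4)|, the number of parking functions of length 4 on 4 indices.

|PF| = (4+1−4)·(4+1)^{4−1} = 1×125 = 125 [KW]
E.g. (1,3,1,2) → sorted (1,1,2,3): b_i ≤ i ∀i, a PF.

125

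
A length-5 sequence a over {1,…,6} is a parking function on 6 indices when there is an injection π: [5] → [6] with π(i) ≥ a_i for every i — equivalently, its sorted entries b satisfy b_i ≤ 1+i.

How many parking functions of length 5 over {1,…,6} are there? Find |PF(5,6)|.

|PF(5,6)| = (7−5)·7^(5−1) = 2·2401 = 4802 (Pollak)
One tuple (5,3,6,1,1) → sorted (1,1,3,5,6): b_i ≤ 1+i ∀i, a PF.

4802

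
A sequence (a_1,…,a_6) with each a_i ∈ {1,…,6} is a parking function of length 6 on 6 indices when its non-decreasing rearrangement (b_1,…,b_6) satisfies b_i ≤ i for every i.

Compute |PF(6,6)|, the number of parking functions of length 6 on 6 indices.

16807

Count = (7−6)·7^(6−1) = 1×16807 = 16807 (Konheim–Weiss)
Example (2,6,1,1,1,2) → sorted (1,1,1,2,2,6): b_i ≤ i ∀i, a PF.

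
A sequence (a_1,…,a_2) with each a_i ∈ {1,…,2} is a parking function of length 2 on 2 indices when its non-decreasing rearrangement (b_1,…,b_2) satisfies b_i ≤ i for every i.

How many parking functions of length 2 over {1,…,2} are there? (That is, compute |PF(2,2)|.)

3

#PF = (2+1−2)·(2+1)^{2−1} = 1×3 = 3 (Konheim–Weiss)
One tuple (2,1) → sorted (1,2): b_i ≤ i ∀i, a PF.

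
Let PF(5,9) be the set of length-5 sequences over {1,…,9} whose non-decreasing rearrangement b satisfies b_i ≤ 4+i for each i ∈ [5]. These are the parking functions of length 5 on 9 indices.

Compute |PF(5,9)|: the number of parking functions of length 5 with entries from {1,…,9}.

50000

#PF = (9−5+1)·(9+1)^(5−1) = 5 · 10000 = 50000 (Konheim–Weiss)
One tuple (7,1,8,8,1) → sorted (1,1,7,8,8): b_i ≤ 4+i ∀i, a PF.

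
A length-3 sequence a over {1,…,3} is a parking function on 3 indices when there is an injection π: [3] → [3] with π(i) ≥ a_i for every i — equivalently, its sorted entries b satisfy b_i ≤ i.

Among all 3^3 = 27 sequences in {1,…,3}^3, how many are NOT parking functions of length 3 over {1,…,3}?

11

Count = 1·4^2 = 1·16 = 16 [KW]
Check (3,3,3) → sorted (3,3,3): b_1=3>1, not a PF.
So 27 − 16 = 11 fail.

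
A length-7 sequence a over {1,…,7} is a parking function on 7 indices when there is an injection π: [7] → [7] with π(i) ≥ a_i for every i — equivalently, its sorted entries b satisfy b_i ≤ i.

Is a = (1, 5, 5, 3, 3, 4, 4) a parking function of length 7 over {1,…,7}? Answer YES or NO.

NO

Order a: b = (1, 3, 3, 4, 4, 5, 5).
  b_1=1 ≤ 1
  b_2=3 > 2
  fails at i=2 ⇒ NO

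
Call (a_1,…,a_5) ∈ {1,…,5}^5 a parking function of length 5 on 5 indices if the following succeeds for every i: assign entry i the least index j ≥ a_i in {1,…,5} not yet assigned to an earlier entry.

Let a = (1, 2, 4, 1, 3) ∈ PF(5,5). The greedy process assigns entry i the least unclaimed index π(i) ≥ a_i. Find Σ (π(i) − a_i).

4

Σπ = 15 ({1..5} each once); Σa = 1+2+4+1+3 = 11; disp = 15−11 = 4.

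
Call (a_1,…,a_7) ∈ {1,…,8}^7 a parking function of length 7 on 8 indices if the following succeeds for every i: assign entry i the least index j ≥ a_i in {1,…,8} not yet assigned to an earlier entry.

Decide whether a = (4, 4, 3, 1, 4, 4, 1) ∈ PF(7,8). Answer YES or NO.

YES

Sorted: b = (1, 1, 3, 4, 4, 4, 4).
  b_1=1 ≤ 2
  b_2=1 ≤ 3
  b_3=3 ≤ 4
  b_4=4 ≤ 5
  b_5=4 ≤ 6
  b_6=4 ≤ 7
  b_7=4 ≤ 8
All bounds hold ⇒ YES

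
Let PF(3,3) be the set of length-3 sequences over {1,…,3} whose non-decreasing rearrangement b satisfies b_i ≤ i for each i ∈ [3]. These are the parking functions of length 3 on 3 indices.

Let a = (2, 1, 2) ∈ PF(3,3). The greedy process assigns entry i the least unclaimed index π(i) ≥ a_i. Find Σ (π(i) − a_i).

1

Σπ = 3·4/2 = 6 (π permutes [3]); Σa = 2+1+2 = 5; disp = 6−5 = 1.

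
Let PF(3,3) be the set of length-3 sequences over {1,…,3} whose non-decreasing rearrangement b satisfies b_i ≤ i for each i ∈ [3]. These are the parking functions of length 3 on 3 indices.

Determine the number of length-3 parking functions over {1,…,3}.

|PF(3,3)| = (3+1−3)·(3+1)^{3−1} = 1×16 = 16 [KW]
Example (3,1,1) → sorted (1,1,3): b_i ≤ i ∀i, a PF.

16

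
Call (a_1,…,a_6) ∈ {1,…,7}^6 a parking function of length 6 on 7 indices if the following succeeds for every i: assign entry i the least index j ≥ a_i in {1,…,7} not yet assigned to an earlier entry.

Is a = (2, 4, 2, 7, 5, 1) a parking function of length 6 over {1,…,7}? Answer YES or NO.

YES

Order a: b = (1, 2, 2, 4, 5, 7).
  b_1=1 ≤ 2
  b_2=2 ≤ 3
  b_3=2 ≤ 4
  b_4=4 ≤ 5
  b_5=5 ≤ 6
  b_6=7 ≤ 7
All bounds hold ⇒ YES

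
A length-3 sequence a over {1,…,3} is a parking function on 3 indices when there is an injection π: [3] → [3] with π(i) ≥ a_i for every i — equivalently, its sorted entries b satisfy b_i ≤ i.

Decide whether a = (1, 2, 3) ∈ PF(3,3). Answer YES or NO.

YES

Sorted: b = (1, 2, 3).
  b_1=1 ≤ 1
  b_2=2 ≤ 2
  b_3=3 ≤ 3
All bounds hold ⇒ YES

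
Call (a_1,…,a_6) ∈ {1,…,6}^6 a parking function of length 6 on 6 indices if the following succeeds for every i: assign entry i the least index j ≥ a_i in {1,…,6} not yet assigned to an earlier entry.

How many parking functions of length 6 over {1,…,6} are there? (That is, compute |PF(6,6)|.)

16807

|PF(6,6)| = (6−6+1)·(6+1)^(6−1) = 1×16807 = 16807 [KW]
E.g. (2,3,3,2,1,4) → sorted (1,2,2,3,3,4): b_i ≤ i ∀i, a PF.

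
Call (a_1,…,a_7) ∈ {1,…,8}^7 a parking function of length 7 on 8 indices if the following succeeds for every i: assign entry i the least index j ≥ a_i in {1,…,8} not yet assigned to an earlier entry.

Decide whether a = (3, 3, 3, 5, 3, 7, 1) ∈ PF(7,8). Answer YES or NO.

YES

Order a: b = (1, 3, 3, 3, 3, 5, 7).
  b_1=1 ≤ 2
  b_2=3 ≤ 3
  b_3=3 ≤ 4
  b_4=3 ≤ 5
  b_5=3 ≤ 6
  b_6=5 ≤ 7
  b_7=7 ≤ 8
All bounds hold ⇒ YES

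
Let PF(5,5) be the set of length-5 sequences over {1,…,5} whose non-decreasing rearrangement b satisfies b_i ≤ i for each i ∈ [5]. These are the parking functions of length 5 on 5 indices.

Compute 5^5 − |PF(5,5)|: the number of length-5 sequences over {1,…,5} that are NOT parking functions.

|PF| = (6−5)·6^(5−1) = 1 · 1296 = 1296
One tuple (4,5,1,4,4) → sorted (1,4,4,4,5): b_2=4>2, not a PF.
So 3125 − 1296 = 1829 fail.

1829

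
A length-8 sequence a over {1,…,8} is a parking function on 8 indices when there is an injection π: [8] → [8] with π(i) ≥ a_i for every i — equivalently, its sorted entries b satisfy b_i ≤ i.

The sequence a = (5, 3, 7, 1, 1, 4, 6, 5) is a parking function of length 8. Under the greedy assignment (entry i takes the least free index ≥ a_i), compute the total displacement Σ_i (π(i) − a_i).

4

Σπ = 36 ({1..8} each once); Σa = 5+3+7+1+1+4+6+5 = 32; disp = 36−32 = 4.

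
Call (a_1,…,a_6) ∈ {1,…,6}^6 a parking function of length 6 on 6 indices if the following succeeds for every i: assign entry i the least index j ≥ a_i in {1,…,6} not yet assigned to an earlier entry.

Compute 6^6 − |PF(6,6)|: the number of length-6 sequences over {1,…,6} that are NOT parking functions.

|PF(6,6)| = (6+1−6)·(6+1)^{6−1} = 1 · 16807 = 16807 [KW]
One tuple (3,3,6,5,6,4) → sorted (3,3,4,5,6,6): b_1=3>1, not a PF.
Total 46656; non-PF = 46656−16807 = 29849

29849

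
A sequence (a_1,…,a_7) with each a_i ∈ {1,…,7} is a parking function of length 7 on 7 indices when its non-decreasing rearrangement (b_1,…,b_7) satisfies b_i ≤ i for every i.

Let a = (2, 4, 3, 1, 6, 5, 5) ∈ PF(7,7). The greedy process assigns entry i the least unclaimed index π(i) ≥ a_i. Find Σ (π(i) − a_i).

2

Σπ = 7·8/2 = 28 (π permutes [7]); Σa = 2+4+3+1+6+5+5 = 26; disp = 28−26 = 2.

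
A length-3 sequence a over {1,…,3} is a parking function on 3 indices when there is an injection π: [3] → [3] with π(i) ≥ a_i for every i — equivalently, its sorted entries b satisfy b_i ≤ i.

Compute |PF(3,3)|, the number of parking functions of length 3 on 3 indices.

16

Count = (3+1−3)·(3+1)^{3−1} = 1·16 = 16 (Pollak)
One tuple (3,1,1) → sorted (1,1,3): b_i ≤ i ∀i, a PF.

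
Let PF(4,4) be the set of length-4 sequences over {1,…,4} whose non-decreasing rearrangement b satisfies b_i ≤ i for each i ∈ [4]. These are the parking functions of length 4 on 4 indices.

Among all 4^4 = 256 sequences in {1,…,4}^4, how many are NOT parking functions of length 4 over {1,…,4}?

131

|PF(4,4)| = (4+1−4)·(4+1)^{4−1} = 1 · 125 = 125 (Konheim–Weiss)
Check (4,4,3,4) → sorted (3,4,4,4): b_1=3>1, not a PF.
Total 256; non-PF = 256−125 = 131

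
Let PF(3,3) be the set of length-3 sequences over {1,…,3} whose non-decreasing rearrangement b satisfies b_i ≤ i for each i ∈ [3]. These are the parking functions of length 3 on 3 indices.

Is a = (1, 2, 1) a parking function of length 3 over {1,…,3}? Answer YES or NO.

Rearranged: b = (1, 1, 2).
  b_1=1 ≤ 1
  b_2=1 ≤ 2
  b_3=2 ≤ 3
All bounds hold ⇒ YES

YES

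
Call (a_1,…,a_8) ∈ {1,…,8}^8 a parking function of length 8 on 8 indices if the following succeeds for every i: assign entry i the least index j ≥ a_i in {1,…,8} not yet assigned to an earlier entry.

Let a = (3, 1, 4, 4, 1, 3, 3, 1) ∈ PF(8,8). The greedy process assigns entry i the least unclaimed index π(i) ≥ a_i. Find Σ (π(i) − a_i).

16

Σπ = 36 ({1..8} each once); Σa = 3+1+4+4+1+3+3+1 = 20; disp = 36−20 = 16.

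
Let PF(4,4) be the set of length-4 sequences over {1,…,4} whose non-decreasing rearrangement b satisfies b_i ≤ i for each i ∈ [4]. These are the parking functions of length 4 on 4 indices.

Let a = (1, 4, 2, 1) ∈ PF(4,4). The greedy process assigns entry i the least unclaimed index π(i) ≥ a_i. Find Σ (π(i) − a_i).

Σπ = 10 ({1..4} each once); Σa = 1+4+2+1 = 8; disp = 10−8 = 2.

2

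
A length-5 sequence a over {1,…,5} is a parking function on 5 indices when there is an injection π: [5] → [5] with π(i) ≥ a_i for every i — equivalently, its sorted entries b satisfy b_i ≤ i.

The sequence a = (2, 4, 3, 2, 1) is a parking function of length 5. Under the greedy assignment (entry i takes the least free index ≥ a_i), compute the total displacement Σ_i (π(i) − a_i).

Σπ(i) = 1+…+5 = 15; Σa = 2+4+3+2+1 = 12; disp = 15−12 = 3.

3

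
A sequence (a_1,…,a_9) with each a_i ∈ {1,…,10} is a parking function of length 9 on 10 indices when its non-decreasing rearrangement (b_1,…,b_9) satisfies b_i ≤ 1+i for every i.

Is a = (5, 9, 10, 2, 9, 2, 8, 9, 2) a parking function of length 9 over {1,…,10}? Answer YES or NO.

NO

Sorted: b = (2, 2, 2, 5, 8, 9, 9, 9, 10).
  b_1=2 ≤ 2
  b_2=2 ≤ 3
  b_3=2 ≤ 4
  b_4=5 ≤ 5
  b_5=8 > 6
  fails at i=5 ⇒ NO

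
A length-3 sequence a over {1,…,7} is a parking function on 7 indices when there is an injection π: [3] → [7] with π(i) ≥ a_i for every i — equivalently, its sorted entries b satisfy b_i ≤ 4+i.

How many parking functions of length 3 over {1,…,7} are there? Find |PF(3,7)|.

|PF| = (7+1−3)·(7+1)^{3−1} = 5 · 64 = 320 [KW]
Example (1,6,5) → sorted (1,5,6): b_i ≤ 4+i ∀i, a PF.

320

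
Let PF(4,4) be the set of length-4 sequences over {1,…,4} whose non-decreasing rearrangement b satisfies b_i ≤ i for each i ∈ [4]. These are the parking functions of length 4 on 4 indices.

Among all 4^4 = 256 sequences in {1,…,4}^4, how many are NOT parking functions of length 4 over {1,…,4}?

#PF = (4+1−4)·(4+1)^{4−1} = 1 · 125 = 125
Example (3,3,2,2) → sorted (2,2,3,3): b_1=2>1, not a PF.
4^4 − 125 = 256 − 125 = 131

131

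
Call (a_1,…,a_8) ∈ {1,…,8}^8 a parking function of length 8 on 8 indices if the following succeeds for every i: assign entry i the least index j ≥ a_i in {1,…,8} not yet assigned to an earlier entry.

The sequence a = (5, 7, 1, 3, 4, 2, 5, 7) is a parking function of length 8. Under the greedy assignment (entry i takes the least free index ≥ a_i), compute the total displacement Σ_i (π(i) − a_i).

Σπ = 36 ({1..8} each once); Σa = 5+7+1+3+4+2+5+7 = 34; disp = 36−34 = 2.

2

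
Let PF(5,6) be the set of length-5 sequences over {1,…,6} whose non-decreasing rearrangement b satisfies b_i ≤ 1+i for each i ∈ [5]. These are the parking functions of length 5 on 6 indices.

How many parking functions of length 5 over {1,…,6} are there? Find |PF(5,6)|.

|PF(5,6)| = (7−5)·7^(5−1) = 2 · 2401 = 4802
Example (4,2,2,1,1) → sorted (1,1,2,2,4): b_i ≤ 1+i ∀i, a PF.

4802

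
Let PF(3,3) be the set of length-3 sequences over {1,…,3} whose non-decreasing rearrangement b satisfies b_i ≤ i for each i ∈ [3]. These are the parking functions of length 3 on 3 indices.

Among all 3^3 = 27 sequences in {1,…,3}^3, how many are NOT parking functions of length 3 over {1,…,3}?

11

|PF| = (4−3)·4^(3−1) = 1 · 16 = 16
E.g. (1,3,3) → sorted (1,3,3): b_2=3>2, not a PF.
3^3 − 16 = 27 − 16 = 11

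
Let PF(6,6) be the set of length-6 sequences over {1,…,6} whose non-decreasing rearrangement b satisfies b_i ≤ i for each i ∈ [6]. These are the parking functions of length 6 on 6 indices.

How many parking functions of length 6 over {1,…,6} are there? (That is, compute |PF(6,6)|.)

16807

Count = 1·7^5 = 1 · 16807 = 16807 (Konheim–Weiss)
One tuple (1,4,2,5,3,2) → sorted (1,2,2,3,4,5): b_i ≤ i ∀i, a PF.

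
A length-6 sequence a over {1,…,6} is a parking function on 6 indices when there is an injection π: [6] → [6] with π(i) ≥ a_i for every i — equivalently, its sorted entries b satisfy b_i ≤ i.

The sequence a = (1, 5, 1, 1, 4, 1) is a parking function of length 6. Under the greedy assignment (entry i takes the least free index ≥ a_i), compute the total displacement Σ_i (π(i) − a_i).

Σπ = 6·7/2 = 21 (π permutes [6]); Σa = 1+5+1+1+4+1 = 13; disp = 21−13 = 8.

8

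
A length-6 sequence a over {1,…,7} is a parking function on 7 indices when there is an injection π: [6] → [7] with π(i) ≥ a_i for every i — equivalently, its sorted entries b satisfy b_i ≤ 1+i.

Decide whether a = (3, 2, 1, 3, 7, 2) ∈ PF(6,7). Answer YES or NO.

YES

Rearranged: b = (1, 2, 2, 3, 3, 7).
  b_1=1 ≤ 2
  b_2=2 ≤ 3
  b_3=2 ≤ 4
  b_4=3 ≤ 5
  b_5=3 ≤ 6
  b_6=7 ≤ 7
All bounds hold ⇒ YES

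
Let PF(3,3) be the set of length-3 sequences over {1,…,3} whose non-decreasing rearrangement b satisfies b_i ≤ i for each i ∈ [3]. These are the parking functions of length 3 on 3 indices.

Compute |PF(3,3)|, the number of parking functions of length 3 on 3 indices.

16

|PF| = (4−3)·4^(3−1) = 1 · 16 = 16
E.g. (1,3,2) → sorted (1,2,3): b_i ≤ i ∀i, a PF.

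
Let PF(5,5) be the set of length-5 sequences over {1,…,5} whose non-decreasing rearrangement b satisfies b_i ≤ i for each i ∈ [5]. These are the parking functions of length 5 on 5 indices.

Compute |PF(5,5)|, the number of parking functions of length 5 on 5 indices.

1296

Count = (5+1−5)·(5+1)^{5−1} = 1 · 1296 = 1296
Check (4,1,2,2,3) → sorted (1,2,2,3,4): b_i ≤ i ∀i, a PF.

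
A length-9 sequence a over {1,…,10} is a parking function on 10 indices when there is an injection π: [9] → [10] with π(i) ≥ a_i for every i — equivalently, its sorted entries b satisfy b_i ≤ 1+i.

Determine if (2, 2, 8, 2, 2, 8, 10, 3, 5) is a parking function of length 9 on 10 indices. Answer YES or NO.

YES

Order a: b = (2, 2, 2, 2, 3, 5, 8, 8, 10).
  b_1=2 ≤ 2
  b_2=2 ≤ 3
  b_3=2 ≤ 4
  b_4=2 ≤ 5
  b_5=3 ≤ 6
  b_6=5 ≤ 7
  b_7=8 ≤ 8
  b_8=8 ≤ 9
  b_9=10 ≤ 10
All bounds hold ⇒ YES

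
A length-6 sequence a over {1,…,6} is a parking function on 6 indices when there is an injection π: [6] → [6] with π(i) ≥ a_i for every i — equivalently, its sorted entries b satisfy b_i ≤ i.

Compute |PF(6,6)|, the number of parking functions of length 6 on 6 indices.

16807

#PF = (6+1−6)·(6+1)^{6−1} = 1×16807 = 16807 (Pollak)
E.g. (2,4,1,3,4,1) → sorted (1,1,2,3,4,4): b_i ≤ i ∀i, a PF.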